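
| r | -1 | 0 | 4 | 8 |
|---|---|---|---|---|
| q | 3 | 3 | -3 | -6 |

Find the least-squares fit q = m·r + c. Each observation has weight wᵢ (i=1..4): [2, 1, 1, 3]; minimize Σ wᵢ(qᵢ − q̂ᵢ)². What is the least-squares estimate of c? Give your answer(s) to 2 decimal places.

c = 2.13

Sums needed: Σwᵢ·r·r = 210, Σwᵢ·r = 26, Σwᵢ·1 = 7.
Moment sums: Σwᵢ·r·q = -162, Σwᵢ·q = -12.
AᵀWA·[m, c]ᵀ = AᵀWq becomes [[210, 26]; [26, 7]]·[m, c]ᵀ = [-162, -12]ᵀ.
Determinant 210·7 − 26² = 794.
m = ((-162)·7 − 26·(-12))/794 = -411/397; c = (210·(-12) − 26·(-162))/794 = 846/397.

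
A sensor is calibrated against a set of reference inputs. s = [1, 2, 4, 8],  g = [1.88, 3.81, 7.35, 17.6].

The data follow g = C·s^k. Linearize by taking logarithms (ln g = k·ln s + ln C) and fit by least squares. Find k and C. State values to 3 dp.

k = 1.063, C = 1.827

Taking logs, ln g = k·ln s + ln C, so regress ln g on ln s.
Σln s = 4.1589, Σ(ln s)² = 6.7263, Σln g = 6.8315, Σln s·ln g = 9.6560.
Equations: 6.7263·k + 4.1589·ln C = 9.6560;  4.1589·k + 4·ln C = 6.8315.
Solving (det = 9.6091): k = 1.06283, ln C = 0.60283, so C = exp(0.60283) = 1.82729.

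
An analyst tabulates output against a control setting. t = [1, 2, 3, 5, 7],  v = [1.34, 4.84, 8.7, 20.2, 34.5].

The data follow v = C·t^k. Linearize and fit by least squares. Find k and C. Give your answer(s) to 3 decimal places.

k = 1.655, C = 1.413

Let Y = ln v. Fitting Y = k·ln t + ln C by least squares:
Over the data: Σln t = 5.3471, Σ(ln t)² = 8.0643, Σln v = 10.5795, Σln t·ln v = 15.1975.
Normal system: [[8.0643, 5.3471]; [5.3471, 5]]·[k, ln C]ᵀ = [15.1975, 10.5795]ᵀ.
Slope k = (n·Σln t·ln v − Σln t·Σln v)/(n·Σ(ln t)² − (Σln t)²) = (5·15.1975 − 5.3471·10.5795)/11.7297 = 1.65542; ln C = (Σln v − k·Σln t)/n = 0.34556, so C = exp(0.34556) = 1.41279.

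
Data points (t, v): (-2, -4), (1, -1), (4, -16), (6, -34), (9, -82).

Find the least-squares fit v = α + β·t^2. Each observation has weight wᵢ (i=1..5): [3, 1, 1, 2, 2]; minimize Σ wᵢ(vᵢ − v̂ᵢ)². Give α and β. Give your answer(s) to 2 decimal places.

α = 0.49, β = -1.01

From the data, Σwᵢ·1 = 9, Σwᵢ·t^2 = 263, Σwᵢ·t^2·t^2 = 16019.
For XᵀWv: Σwᵢ·v = -261, Σwᵢ·t^2·v = -16037.
Normal equations: [[9, 263]; [263, 16019]]·[α, β]ᵀ = [-261, -16037]ᵀ.
Eliminating β: 16019·(row 1) − 263·(row 2) gives 75002·α = 16019·(-261) − 263·(-16037) = 36772, so α = 18386/37501.
Then β = ((-16037) − 263·(18386/37501))/16019 = -37845/37501.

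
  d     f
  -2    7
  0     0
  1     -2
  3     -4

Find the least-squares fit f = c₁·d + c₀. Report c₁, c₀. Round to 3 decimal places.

c₁ = -2.192, c₀ = 1.346

The normal equations are: 14·c₁ + 2·c₀ = -28;  2·c₁ + 4·c₀ = 1.
(Σd·d = 14, Σd = 2, Σ1 = 4, Σd·f = -28, Σf = 1.)
Δ = 14·4 − 2² = 52.
c₁ = ((-28)·4 − 2·1)/52 = -57/26; c₀ = (14·1 − 2·(-28))/52 = 35/26.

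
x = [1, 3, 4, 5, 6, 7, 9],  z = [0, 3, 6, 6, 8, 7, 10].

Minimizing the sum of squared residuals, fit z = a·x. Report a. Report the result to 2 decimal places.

a = 1.15

AᵀA·[a]ᵀ = Aᵀz reads: 217·a = 250.
Hence a = 250 / 217 ≈ 1.15207.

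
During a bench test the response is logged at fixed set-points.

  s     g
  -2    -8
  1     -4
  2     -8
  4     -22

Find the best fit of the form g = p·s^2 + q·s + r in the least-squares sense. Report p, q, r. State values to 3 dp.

p = -1.200, q = 0.053, r = -3.067

Compute the Gram sums: Σs^2·s^2 = 289, Σs^2·s = 65, Σs^2 = 25, Σs·s = 25, Σs = 5, Σ1 = 4.
Moment sums: Σs^2·g = -420, Σs·g = -92, Σg = -42.
Solving the 3×3 system (Gaussian elimination) gives p = -6/5, q = 4/75, r = -46/15.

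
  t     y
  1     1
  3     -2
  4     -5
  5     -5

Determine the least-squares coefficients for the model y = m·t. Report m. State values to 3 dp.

m = -0.980

Entries of MᵀM: Σt·t = 51.
For Mᵀy: Σt·y = -50.
MᵀM·[m]ᵀ = Mᵀy becomes [[51]]·[m]ᵀ = [-50]ᵀ.
Hence m = -50 / 51 ≈ -0.980392.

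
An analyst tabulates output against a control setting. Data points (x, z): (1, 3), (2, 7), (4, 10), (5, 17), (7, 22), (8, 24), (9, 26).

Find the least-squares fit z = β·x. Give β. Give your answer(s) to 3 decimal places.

β = 3.008

Normal-equation sums: Σx·x = 240.
For Aᵀz: Σx·z = 722.
So AᵀA·[β]ᵀ = Aᵀz: [[240]]·[β]ᵀ = [722]ᵀ.
Hence β = 722 / 240 ≈ 3.00833.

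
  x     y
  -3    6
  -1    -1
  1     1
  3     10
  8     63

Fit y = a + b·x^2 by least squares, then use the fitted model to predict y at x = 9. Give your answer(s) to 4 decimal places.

ŷ = 80.0000

Compute the Gram sums: Σ1 = 5, Σx^2 = 84, Σx^2·x^2 = 4260.
For Aᵀy: Σy = 79, Σx^2·y = 4176.
AᵀA·[a, b]ᵀ = Aᵀy becomes [[5, 84]; [84, 4260]]·[a, b]ᵀ = [79, 4176]ᵀ.
det = 5·4260 − 84² = 14244.
a = (79·4260 − 84·4176)/14244 = -1; b = (5·4176 − 84·79)/14244 = 1.
At x = 9: ŷ = (-1)·(1) + (1)·(81) = 80.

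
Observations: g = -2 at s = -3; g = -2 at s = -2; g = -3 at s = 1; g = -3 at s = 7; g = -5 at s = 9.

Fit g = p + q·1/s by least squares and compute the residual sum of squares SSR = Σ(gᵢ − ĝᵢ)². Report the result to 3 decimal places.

SSR = 5.180

Forming XᵀX = [[5, 53/126]; [53/126, 22129/15876]] and Xᵀg = [-15, -146/63]ᵀ gives XᵀX·[p, q]ᵀ = Xᵀg.
Determinant 5·(22129/15876) − (53/126)² = 26959/3969.
p = ((-15)·(22129/15876) − (53/126)·(-146/63))/(26959/3969) = -316459/107836; q = (5·(-146/63) − (53/126)·(-15))/(26959/3969) = -41895/53918.
Residuals: 72857/107836, 14723/26959, 76741/107836, 4921/107836, -213411/107836; SSR = 558571/107836.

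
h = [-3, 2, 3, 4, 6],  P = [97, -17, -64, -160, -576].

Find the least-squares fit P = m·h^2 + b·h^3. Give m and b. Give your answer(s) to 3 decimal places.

From the data, Σh^2·h^2 = 1730, Σh^2·h^3 = 8832, Σh^3·h^3 = 52274.
And Σh^2·P = -23067, Σh^3·P = -139139.
XᵀX·[m, b]ᵀ = XᵀP becomes [[1730, 8832]; [8832, 52274]]·[m, b]ᵀ = [-23067, -139139]ᵀ.
det = 1730·52274 − 8832² = 12429796.
m = ((-23067)·52274 − 8832·(-139139))/12429796 = 11535645/6214898; b = (1730·(-139139) − 8832·(-23067))/12429796 = -18491363/6214898.

m = 1.856, b = -2.975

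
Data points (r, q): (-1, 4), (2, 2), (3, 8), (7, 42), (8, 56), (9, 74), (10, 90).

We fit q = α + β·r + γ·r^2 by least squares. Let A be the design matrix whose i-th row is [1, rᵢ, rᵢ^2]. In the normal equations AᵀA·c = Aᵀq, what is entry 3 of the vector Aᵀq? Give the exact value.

20720

Entry 3 ↔ basis r^2, so (Aᵀq)_{3} = Σᵢ (r^2)·qᵢ = (1)·(4) + (4)·(2) + (9)·(8) + (49)·(42) + (64)·(56) + (81)·(74) + (100)·(90) = 20720.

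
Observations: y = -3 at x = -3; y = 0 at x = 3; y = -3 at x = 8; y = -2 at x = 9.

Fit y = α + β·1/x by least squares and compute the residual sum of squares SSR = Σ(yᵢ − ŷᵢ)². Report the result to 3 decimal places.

Entries of AᵀA: Σ1 = 4, Σ1/x = 17/72, Σ1/x·1/x = 1297/5184.
And Σy = -8, Σ1/x·y = 29/72.
Normal equations: [[4, 17/72]; [17/72, 1297/5184]]·[α, β]ᵀ = [-8, 29/72]ᵀ.
Eliminating β: (1297/5184)·(row 1) − (17/72)·(row 2) gives (1633/1728)·α = (1297/5184)·(-8) − (17/72)·(29/72) = -3623/1728, so α = -3623/1633.
Then β = ((29/72) − (17/72)·(-3623/1633))/(1297/5184) = 6048/1633.
Residuals: 740/1633, 1607/1633, -2032/1633, -315/1633; SSR = 4506/1633.

SSR = 2.759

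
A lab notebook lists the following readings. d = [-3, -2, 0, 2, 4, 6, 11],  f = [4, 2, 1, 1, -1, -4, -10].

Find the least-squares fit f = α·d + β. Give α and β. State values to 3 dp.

Forming AᵀA = [[190, 18]; [18, 7]] and Aᵀf = [-152, -7]ᵀ gives AᵀA·[α, β]ᵀ = Aᵀf.
Δ = 190·7 − 18² = 1006.
α = ((-152)·7 − 18·(-7))/1006 = -469/503; β = (190·(-7) − 18·(-152))/1006 = 703/503.

α = -0.932, β = 1.398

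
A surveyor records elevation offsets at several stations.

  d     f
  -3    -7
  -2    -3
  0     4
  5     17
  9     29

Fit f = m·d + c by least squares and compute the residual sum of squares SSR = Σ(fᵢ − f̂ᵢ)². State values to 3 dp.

SSR = 2.667

The normal equations are: 119·m + 9·c = 373;  9·m + 5·c = 40.
(Σd·d = 119, Σd = 9, Σ1 = 5, Σd·f = 373, Σf = 40.)
Δ = 119·5 − 9² = 514.
m = (373·5 − 9·40)/514 = 1505/514; c = (119·40 − 9·373)/514 = 1403/514.
Residuals: -243/257, 65/514, 653/514, -95/257, -21/257; SSR = 1371/514.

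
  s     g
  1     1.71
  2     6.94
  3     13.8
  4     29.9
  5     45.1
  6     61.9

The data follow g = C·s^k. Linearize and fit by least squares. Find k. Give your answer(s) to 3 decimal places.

Linearized form: ln g = k·ln s + ln C. From the 6 transformed points,
XᵀX = [[9.4099, 6.5793]; [6.5793, 6]], rhs = [22.4589, 16.4307]ᵀ  (here Σln s = 6.5793, Σ(ln s)² = 9.4099, Σln g = 16.4307, Σln s·ln g = 22.4589).
Slope k = (n·Σln s·ln g − Σln s·Σln g)/(n·Σ(ln s)² − (Σln s)²) = (6·22.4589 − 6.5793·16.4307)/13.1729 = 2.02319; ln C = (Σln g − k·Σln s)/n = 0.51994.

k = 2.023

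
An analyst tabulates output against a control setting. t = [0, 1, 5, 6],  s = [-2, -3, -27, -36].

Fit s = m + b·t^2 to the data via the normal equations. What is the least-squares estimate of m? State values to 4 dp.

Sums needed: Σ1 = 4, Σt^2 = 62, Σt^2·t^2 = 1922.
Moment sums: Σs = -68, Σt^2·s = -1974.
Eliminating b: 1922·(row 1) − 62·(row 2) gives 3844·m = 1922·(-68) − 62·(-1974) = -8308, so m = -67/31.
Then b = ((-1974) − 62·(-67/31))/1922 = -920/961.

m = -2.1613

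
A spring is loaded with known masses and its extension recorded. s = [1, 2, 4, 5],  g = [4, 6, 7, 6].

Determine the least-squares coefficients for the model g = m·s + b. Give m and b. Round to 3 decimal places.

m = 0.500, b = 4.250

Compute the Gram sums: Σs·s = 46, Σs = 12, Σ1 = 4.
For Xᵀg: Σs·g = 74, Σg = 23.
Eliminating b: 4·(row 1) − 12·(row 2) gives 40·m = 4·74 − 12·23 = 20, so m = 1/2.
Then b = (23 − 12·(1/2))/4 = 17/4.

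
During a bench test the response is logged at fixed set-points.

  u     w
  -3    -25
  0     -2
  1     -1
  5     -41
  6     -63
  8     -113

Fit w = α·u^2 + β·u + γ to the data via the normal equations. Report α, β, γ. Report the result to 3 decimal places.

α = -1.983, β = 1.872, γ = -1.522

Sums needed: Σu^2·u^2 = 6099, Σu^2·u = 827, Σu^2 = 135, Σu·u = 135, Σu = 17, Σ1 = 6.
Moment sums: Σu^2·w = -10751, Σu·w = -1413, Σw = -245.
Normal equations: [[6099, 827, 135]; [827, 135, 17]; [135, 17, 6]]·[α, β, γ]ᵀ = [-10751, -1413, -245]ᵀ.
Solving the 3×3 system (Gaussian elimination) gives α = -27071/13652, β = 25561/13652, γ = -10391/6826.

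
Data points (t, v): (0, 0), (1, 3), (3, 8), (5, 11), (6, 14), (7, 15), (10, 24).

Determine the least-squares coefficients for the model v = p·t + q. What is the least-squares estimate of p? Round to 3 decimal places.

Compute the Gram sums: Σt·t = 220, Σt = 32, Σ1 = 7.
And Σt·v = 511, Σv = 75.
XᵀX·[p, q]ᵀ = Xᵀv becomes [[220, 32]; [32, 7]]·[p, q]ᵀ = [511, 75]ᵀ.
Eliminating q: 7·(row 1) − 32·(row 2) gives 516·p = 7·511 − 32·75 = 1177, so p = 1177/516.
Then q = (75 − 32·(1177/516))/7 = 37/129.

p = 2.281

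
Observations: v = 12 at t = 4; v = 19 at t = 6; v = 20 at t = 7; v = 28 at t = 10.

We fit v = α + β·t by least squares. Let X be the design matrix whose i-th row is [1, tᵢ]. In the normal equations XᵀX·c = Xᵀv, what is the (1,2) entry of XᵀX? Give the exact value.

Row 1 ↔ basis 1, column 2 ↔ basis t, so (XᵀX)_{1,2} = Σᵢ t = (1)·(4) + (1)·(6) + (1)·(7) + (1)·(10) = 27.

27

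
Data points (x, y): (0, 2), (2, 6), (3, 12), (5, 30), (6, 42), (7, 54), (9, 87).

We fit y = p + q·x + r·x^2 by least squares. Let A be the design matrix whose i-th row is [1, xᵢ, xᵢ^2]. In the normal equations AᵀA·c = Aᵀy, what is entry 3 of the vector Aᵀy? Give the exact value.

Entry 3 ↔ basis x^2, so (Aᵀy)_{3} = Σᵢ (x^2)·yᵢ = (0)·(2) + (4)·(6) + (9)·(12) + (25)·(30) + (36)·(42) + (49)·(54) + (81)·(87) = 12087.

12087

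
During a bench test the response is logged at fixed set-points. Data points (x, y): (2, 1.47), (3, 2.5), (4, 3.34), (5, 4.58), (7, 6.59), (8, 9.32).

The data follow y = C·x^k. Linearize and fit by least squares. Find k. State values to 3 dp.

k = 1.273

Let Y = ln y. Fitting Y = k·ln x + ln C by least squares:
XᵀX = [[14.3101, 8.8128]; [8.8128, 6]], rhs = [13.7054, 8.1469]ᵀ  (here Σln x = 8.8128, Σ(ln x)² = 14.3101, Σln y = 8.1469, Σln x·ln y = 13.7054).
Slope k = (n·Σln x·ln y − Σln x·Σln y)/(n·Σ(ln x)² − (Σln x)²) = (6·13.7054 − 8.8128·8.1469)/8.1947 = 1.27333; ln C = (Σln y − k·Σln x)/n = -0.51245.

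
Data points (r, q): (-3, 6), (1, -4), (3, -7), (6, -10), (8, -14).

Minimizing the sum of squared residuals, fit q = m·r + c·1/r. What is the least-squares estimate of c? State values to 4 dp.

Sums needed: Σr·r = 119, Σr·1/r = 5, Σ1/r·1/r = 81/64.
Moment sums: Σr·q = -215, Σ1/r·q = -47/4.
So AᵀA·[m, c]ᵀ = Aᵀq: [[119, 5]; [5, 81/64]]·[m, c]ᵀ = [-215, -47/4]ᵀ.
Δ = 119·(81/64) − 5² = 8039/64.
m = ((-215)·(81/64) − 5·(-47/4))/(8039/64) = -13655/8039; c = (119·(-47/4) − 5·(-215))/(8039/64) = -20688/8039.

c = -2.5735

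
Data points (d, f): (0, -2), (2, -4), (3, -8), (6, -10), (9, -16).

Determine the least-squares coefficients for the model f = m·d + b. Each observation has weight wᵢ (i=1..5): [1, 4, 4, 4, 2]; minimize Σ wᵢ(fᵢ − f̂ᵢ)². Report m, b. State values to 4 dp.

m = -1.4915, b = -1.9685

Entries of XᵀWX: Σwᵢ·d·d = 358, Σwᵢ·d = 62, Σwᵢ·1 = 15.
And Σwᵢ·d·f = -656, Σwᵢ·f = -122.
Normal equations: [[358, 62]; [62, 15]]·[m, b]ᵀ = [-656, -122]ᵀ.
det = 358·15 − 62² = 1526.
m = ((-656)·15 − 62·(-122))/1526 = -1138/763; b = (358·(-122) − 62·(-656))/1526 = -1502/763.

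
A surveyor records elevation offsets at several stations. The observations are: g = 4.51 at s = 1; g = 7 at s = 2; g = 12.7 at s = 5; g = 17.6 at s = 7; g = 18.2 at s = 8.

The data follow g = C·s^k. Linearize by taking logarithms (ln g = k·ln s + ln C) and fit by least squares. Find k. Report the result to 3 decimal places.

Let Y = ln g. Fitting Y = k·ln s + ln C by least squares:
Σln s = 6.3279, Σ(ln s)² = 11.1814, Σln g = 11.7631, Σln s·ln g = 17.0534.
Normal system: [[11.1814, 6.3279]; [6.3279, 5]]·[k, ln C]ᵀ = [17.0534, 11.7631]ᵀ.
Slope k = (n·Σln s·ln g − Σln s·Σln g)/(n·Σ(ln s)² − (Σln s)²) = (5·17.0534 − 6.3279·11.7631)/15.8642 = 0.68270; ln C = (Σln g − k·Σln s)/n = 1.48861.

k = 0.683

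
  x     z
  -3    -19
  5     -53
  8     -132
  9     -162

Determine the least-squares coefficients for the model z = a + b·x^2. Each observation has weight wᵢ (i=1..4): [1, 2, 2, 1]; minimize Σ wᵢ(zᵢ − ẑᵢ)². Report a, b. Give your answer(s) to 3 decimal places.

a = -2.489, b = -2.000

Entries of AᵀWA: Σwᵢ·1 = 6, Σwᵢ·x^2 = 268, Σwᵢ·x^2·x^2 = 16084.
And Σwᵢ·z = -551, Σwᵢ·x^2·z = -32839.
Eliminating b: 16084·(row 1) − 268·(row 2) gives 24680·a = 16084·(-551) − 268·(-32839) = -61432, so a = -7679/3085.
Then b = ((-32839) − 268·(-7679/3085))/16084 = -24683/12340.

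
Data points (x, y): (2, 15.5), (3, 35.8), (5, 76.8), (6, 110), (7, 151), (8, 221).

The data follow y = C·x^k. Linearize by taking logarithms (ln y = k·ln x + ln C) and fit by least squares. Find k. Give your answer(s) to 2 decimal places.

k = 1.83

Let Y = ln y. Fitting Y = k·ln x + ln C by least squares:
Sums: Σln x = 9.2183, Σ(ln x)² = 15.5987, Σln y = 25.7759, Σln x·ln y = 42.2280.
Normal system: [[15.5987, 9.2183]; [9.2183, 6]]·[k, ln C]ᵀ = [42.2280, 25.7759]ᵀ.
Solving (det = 8.6152): k = 1.82902, ln C = 1.48591.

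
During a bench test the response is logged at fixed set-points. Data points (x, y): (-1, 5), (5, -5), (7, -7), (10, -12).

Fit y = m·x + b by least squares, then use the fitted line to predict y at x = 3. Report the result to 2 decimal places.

With design matrix A, AᵀA = [[175, 21]; [21, 4]] and Aᵀy = [-199, -19]ᵀ.
Δ = 175·4 − 21² = 259.
m = ((-199)·4 − 21·(-19))/259 = -397/259; b = (175·(-19) − 21·(-199))/259 = 122/37.
At x = 3: ŷ = (-397/259)·(3) + (122/37)·(1) = -337/259.

ŷ = -1.30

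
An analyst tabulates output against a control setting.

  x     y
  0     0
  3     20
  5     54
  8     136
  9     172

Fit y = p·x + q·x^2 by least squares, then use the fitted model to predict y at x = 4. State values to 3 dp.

Setting ∂/∂p … = 0 gives: 179·p + 1393·q = 2966;  1393·p + 11363·q = 24166.
Eliminating q: 11363·(row 1) − 1393·(row 2) gives 93528·p = 11363·2966 − 1393·24166 = 39420, so p = 365/866.
Then q = (24166 − 1393·(365/866))/11363 = 1797/866.
At x = 4: ŷ = (365/866)·(4) + (1797/866)·(16) = 15106/433.

ŷ = 34.887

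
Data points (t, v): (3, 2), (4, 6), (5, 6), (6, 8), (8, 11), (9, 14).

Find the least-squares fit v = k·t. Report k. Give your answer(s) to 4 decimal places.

k = 1.3939

Sums needed: Σt·t = 231.
Moment sums: Σt·v = 322.
So XᵀX·[k]ᵀ = Xᵀv: [[231]]·[k]ᵀ = [322]ᵀ.
k = 322/231 = 1.39394.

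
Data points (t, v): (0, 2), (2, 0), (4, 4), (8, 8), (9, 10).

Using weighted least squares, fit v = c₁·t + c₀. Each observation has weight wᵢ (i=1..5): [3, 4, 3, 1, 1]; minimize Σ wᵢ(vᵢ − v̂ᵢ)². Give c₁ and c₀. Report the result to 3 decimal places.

From the data, Σwᵢ·t·t = 209, Σwᵢ·t = 37, Σwᵢ·1 = 12.
For XᵀWv: Σwᵢ·t·v = 202, Σwᵢ·v = 36.
Normal equations: [[209, 37]; [37, 12]]·[c₁, c₀]ᵀ = [202, 36]ᵀ.
Eliminating c₀: 12·(row 1) − 37·(row 2) gives 1139·c₁ = 12·202 − 37·36 = 1092, so c₁ = 1092/1139.
Then c₀ = (36 − 37·(1092/1139))/12 = 50/1139.

c₁ = 0.959, c₀ = 0.044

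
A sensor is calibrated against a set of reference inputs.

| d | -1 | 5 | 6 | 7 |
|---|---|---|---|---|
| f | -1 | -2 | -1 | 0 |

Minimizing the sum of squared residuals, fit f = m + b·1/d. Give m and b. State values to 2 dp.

Sums needed: Σ1 = 4, Σ1/d = -103/210, Σ1/d·1/d = 47989/44100.
Right-hand side: Σf = -4, Σ1/d·f = 13/30.
So XᵀX·[m, b]ᵀ = Xᵀf: [[4, -103/210]; [-103/210, 47989/44100]]·[m, b]ᵀ = [-4, 13/30]ᵀ.
Eliminating b: (47989/44100)·(row 1) − (-103/210)·(row 2) gives (60449/14700)·m = (47989/44100)·(-4) − (-103/210)·(13/30) = -20287/4900, so m = -60861/60449.
Then b = ((13/30) − (-103/210)·(-60861/60449))/(47989/44100) = -3360/60449.

m = -1.01, b = -0.06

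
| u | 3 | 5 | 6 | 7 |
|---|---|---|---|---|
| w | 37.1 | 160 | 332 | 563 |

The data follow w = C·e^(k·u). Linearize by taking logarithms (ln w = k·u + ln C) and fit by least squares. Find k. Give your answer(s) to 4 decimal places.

k = 0.6900

Linearized form: ln w = k·u + ln C. From the 4 transformed points,
Σu = 21.0000, Σ(u)² = 119.0000, Σln w = 20.8272, Σu·ln w = 115.3805.
Equations: 119.0000·k + 21.0000·ln C = 115.3805;  21.0000·k + 4·ln C = 20.8272.
Slope k = (n·Σu·ln w − Σu·Σln w)/(n·Σ(u)² − (Σu)²) = (4·115.3805 − 21.0000·20.8272)/35.0000 = 0.69002; ln C = (Σln w − k·Σu)/n = 1.58421.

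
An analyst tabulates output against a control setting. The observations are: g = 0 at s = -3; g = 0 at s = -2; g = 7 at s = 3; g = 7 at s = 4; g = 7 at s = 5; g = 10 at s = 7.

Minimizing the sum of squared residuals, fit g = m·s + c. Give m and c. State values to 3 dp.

From the data, Σs·s = 112, Σs = 14, Σ1 = 6.
Moment sums: Σs·g = 154, Σg = 31.
Eliminating c: 6·(row 1) − 14·(row 2) gives 476·m = 6·154 − 14·31 = 490, so m = 35/34.
Then c = (31 − 14·(35/34))/6 = 47/17.

m = 1.029, c = 2.765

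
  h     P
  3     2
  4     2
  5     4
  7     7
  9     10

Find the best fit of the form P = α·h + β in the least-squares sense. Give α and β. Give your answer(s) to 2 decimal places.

α = 1.42, β = -2.97

Normal-equation sums: Σh·h = 180, Σh = 28, Σ1 = 5.
Moment sums: Σh·P = 173, ΣP = 25.
AᵀA·[α, β]ᵀ = AᵀP becomes [[180, 28]; [28, 5]]·[α, β]ᵀ = [173, 25]ᵀ.
Eliminating β: 5·(row 1) − 28·(row 2) gives 116·α = 5·173 − 28·25 = 165, so α = 165/116.
Then β = (25 − 28·(165/116))/5 = -86/29.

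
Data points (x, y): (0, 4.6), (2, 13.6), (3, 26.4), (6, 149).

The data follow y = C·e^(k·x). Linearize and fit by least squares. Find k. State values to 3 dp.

k = 0.583

Let Y = ln y. Fitting Y = k·x + ln C by least squares:
Over the data: Σx = 11.0000, Σ(x)² = 49.0000, Σln y = 12.4134, Σx·ln y = 45.0639.
Normal system: [[49.0000, 11.0000]; [11.0000, 4]]·[k, ln C]ᵀ = [45.0639, 12.4134]ᵀ.
Solving (det = 75.0000): k = 0.58277, ln C = 1.50074.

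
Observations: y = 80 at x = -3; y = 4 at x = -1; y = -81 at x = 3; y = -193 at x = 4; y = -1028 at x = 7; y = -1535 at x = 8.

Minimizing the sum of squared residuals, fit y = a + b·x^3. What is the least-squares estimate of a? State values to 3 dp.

a = -0.248

With design matrix A, AᵀA = [[6, 918]; [918, 385348]] and Aᵀy = [-2753, -1155227]ᵀ.
det = 6·385348 − 918² = 1469364.
a = ((-2753)·385348 − 918·(-1155227))/1469364 = -182329/734682; b = (6·(-1155227) − 918·(-2753))/1469364 = -367009/122447.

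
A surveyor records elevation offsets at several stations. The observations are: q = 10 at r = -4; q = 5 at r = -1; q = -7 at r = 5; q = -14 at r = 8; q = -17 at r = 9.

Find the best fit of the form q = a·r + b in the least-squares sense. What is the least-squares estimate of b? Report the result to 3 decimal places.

From the data, Σr·r = 187, Σr = 17, Σ1 = 5.
Moment sums: Σr·q = -345, Σq = -23.
Normal equations: [[187, 17]; [17, 5]]·[a, b]ᵀ = [-345, -23]ᵀ.
Determinant 187·5 − 17² = 646.
a = ((-345)·5 − 17·(-23))/646 = -667/323; b = (187·(-23) − 17·(-345))/646 = 46/19.

b = 2.421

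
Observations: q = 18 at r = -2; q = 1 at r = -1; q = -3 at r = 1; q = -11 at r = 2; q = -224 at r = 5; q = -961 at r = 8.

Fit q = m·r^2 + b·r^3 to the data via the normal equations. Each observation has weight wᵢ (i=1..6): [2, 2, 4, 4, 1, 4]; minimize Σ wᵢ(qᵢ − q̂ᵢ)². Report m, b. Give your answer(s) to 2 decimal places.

Setting ∂/∂m … = 0 gives: 17111·m + 134263·b = -251658;  134263·m + 1064591·b = -1996782.
(Σwᵢ·r^2·r^2 = 17111, Σwᵢ·r^2·r^3 = 134263, Σwᵢ·r^3·r^3 = 1064591, Σwᵢ·r^2·q = -251658, Σwᵢ·r^3·q = -1996782.)
Eliminating b: 1064591·(row 1) − 134263·(row 2) gives 189663432·m = 1064591·(-251658) − 134263·(-1996782) = 181099788, so m = 15091649/15805286.
Then b = ((-1996782) − 134263·(15091649/15805286))/1064591 = -31548229/15805286.

m = 0.95, b = -2.00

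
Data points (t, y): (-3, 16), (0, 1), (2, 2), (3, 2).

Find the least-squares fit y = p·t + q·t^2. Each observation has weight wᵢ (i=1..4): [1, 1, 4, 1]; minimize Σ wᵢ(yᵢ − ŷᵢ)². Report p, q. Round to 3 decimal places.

p = -1.814, q = 1.115

With design matrix A, AᵀWA = [[34, 32]; [32, 226]] and AᵀWy = [-26, 194]ᵀ.
Determinant 34·226 − 32² = 6660.
p = ((-26)·226 − 32·194)/6660 = -1007/555; q = (34·194 − 32·(-26))/6660 = 619/555.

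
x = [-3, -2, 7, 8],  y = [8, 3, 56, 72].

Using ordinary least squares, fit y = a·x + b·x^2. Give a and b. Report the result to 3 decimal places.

a = 0.553, b = 1.059

Normal-equation sums: Σx·x = 126, Σx·x^2 = 820, Σx^2·x^2 = 6594.
Moment sums: Σx·y = 938, Σx^2·y = 7436.
MᵀM·[a, b]ᵀ = Mᵀy becomes [[126, 820]; [820, 6594]]·[a, b]ᵀ = [938, 7436]ᵀ.
Determinant 126·6594 − 820² = 158444.
a = (938·6594 − 820·7436)/158444 = 21913/39611; b = (126·7436 − 820·938)/158444 = 41944/39611.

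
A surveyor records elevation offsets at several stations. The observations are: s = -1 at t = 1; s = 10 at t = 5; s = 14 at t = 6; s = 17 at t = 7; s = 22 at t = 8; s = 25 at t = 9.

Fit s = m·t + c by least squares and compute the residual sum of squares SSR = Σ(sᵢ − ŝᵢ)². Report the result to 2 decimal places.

SSR = 4.48

With design matrix M, MᵀM = [[256, 36]; [36, 6]] and Mᵀs = [653, 87]ᵀ.
Eliminating c: 6·(row 1) − 36·(row 2) gives 240·m = 6·653 − 36·87 = 786, so m = 131/40.
Then c = (87 − 36·(131/40))/6 = -103/20.
Residuals: 7/8, -49/40, -1/2, -31/40, 19/20, 27/40; SSR = 179/40.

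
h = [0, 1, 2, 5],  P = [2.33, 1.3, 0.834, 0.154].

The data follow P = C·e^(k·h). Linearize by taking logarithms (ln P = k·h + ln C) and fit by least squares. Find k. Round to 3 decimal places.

k = -0.540

Let Y = ln P. Fitting Y = k·h + ln C by least squares:
Σh = 8.0000, Σ(h)² = 30.0000, Σln P = -0.9441, Σh·ln P = -9.4547.
Equations: 30.0000·k + 8.0000·ln C = -9.4547;  8.0000·k + 4·ln C = -0.9441.
Δ = 30.0000·4 − (8.0000)² = 56.0000; k = (-9.4547·4 − 8.0000·-0.9441)/56.0000 = -0.54046, ln C = (30.0000·-0.9441 − 8.0000·-9.4547)/56.0000 = 0.84491.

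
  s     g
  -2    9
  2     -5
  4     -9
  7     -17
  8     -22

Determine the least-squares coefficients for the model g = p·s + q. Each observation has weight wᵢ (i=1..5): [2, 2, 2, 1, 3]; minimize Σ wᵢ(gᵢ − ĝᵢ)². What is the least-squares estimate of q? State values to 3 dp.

Sums needed: Σwᵢ·s·s = 289, Σwᵢ·s = 39, Σwᵢ·1 = 10.
For MᵀWg: Σwᵢ·s·g = -775, Σwᵢ·g = -93.
So MᵀWM·[p, q]ᵀ = MᵀWg: [[289, 39]; [39, 10]]·[p, q]ᵀ = [-775, -93]ᵀ.
Δ = 289·10 − 39² = 1369.
p = ((-775)·10 − 39·(-93))/1369 = -4123/1369; q = (289·(-93) − 39·(-775))/1369 = 3348/1369.

q = 2.446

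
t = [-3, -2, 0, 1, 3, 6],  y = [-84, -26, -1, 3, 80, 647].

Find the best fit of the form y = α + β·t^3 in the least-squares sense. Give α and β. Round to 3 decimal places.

α = -1.446, β = 3.003

Forming MᵀM = [[6, 209]; [209, 48179]] and Mᵀy = [619, 144391]ᵀ gives MᵀM·[α, β]ᵀ = Mᵀy.
Eliminating β: 48179·(row 1) − 209·(row 2) gives 245393·α = 48179·619 − 209·144391 = -354918, so α = -354918/245393.
Then β = (144391 − 209·(-354918/245393))/48179 = 736975/245393.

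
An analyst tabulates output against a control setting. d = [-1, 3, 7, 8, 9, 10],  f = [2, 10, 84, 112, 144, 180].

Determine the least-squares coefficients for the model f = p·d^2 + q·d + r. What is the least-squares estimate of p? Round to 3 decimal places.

Entries of AᵀA: Σd^2·d^2 = 23140, Σd^2·d = 2610, Σd^2 = 304, Σd·d = 304, Σd = 36, Σ1 = 6.
For Aᵀf: Σd^2·f = 41040, Σd·f = 4608, Σf = 532.
So AᵀA·[p, q, r]ᵀ = Aᵀf: [[23140, 2610, 304]; [2610, 304, 36]; [304, 36, 6]]·[p, q, r]ᵀ = [41040, 4608, 532]ᵀ.
Solving the 3×3 system (Gaussian elimination) gives p = 94900/47317, q = -86256/47317, r = -95290/47317.

p = 2.006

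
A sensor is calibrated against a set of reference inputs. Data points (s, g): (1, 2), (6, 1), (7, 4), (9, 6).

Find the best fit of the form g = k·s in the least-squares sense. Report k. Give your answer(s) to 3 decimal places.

Entries of XᵀX: Σs·s = 167.
Right-hand side: Σs·g = 90.
So XᵀX·[k]ᵀ = Xᵀg: [[167]]·[k]ᵀ = [90]ᵀ.
Hence k = 90 / 167 ≈ 0.538922.

k = 0.539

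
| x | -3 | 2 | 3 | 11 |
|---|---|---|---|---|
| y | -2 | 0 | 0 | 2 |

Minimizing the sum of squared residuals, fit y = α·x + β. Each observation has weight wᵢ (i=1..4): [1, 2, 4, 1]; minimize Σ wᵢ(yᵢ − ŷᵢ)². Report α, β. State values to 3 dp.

The normal system AᵀWA·[α, β]ᵀ = AᵀWy is [[174, 24]; [24, 8]]·[α, β]ᵀ = [28, 0]ᵀ.
Eliminating β: 8·(row 1) − 24·(row 2) gives 816·α = 8·28 − 24·0 = 224, so α = 14/51.
Then β = (0 − 24·(14/51))/8 = -14/17.

α = 0.275, β = -0.824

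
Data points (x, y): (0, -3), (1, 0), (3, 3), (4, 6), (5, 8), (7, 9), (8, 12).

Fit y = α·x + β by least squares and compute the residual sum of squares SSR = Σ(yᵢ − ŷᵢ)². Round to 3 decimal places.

SSR = 5.231

Compute the Gram sums: Σx·x = 164, Σx = 28, Σ1 = 7.
Right-hand side: Σx·y = 232, Σy = 35.
Eliminating β: 7·(row 1) − 28·(row 2) gives 364·α = 7·232 − 28·35 = 644, so α = 23/13.
Then β = (35 − 28·(23/13))/7 = -27/13.
Residuals: -12/13, 4/13, -3/13, 1, 16/13, -17/13, -1/13; SSR = 68/13.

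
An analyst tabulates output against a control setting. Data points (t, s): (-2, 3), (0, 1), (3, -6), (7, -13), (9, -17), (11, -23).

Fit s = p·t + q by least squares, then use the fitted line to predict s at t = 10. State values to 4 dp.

ŝ = -19.7400

Normal-equation sums: Σt·t = 264, Σt = 28, Σ1 = 6.
And Σt·s = -521, Σs = -55.
So AᵀA·[p, q]ᵀ = Aᵀs: [[264, 28]; [28, 6]]·[p, q]ᵀ = [-521, -55]ᵀ.
Eliminating q: 6·(row 1) − 28·(row 2) gives 800·p = 6·(-521) − 28·(-55) = -1586, so p = -793/400.
Then q = ((-55) − 28·(-793/400))/6 = 17/200.
At t = 10: ŝ = (-793/400)·(10) + (17/200)·(1) = -987/50.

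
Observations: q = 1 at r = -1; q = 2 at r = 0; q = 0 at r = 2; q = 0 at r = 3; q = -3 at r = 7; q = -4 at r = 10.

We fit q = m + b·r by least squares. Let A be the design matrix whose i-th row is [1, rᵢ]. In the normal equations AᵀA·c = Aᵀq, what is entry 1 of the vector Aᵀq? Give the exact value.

Entry 1 ↔ basis 1, so (Aᵀq)_{1} = Σᵢ qᵢ = (1)·(1) + (1)·(2) + (1)·(0) + (1)·(0) + (1)·(-3) + (1)·(-4) = -4.

-4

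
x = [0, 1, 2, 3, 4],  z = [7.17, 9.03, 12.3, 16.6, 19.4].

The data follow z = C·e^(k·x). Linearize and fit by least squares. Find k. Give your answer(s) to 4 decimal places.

With ln zᵢ as the transformed response and xᵢ as the regressor:
Σx = 10.0000, Σ(x)² = 30.0000, Σln z = 12.4547, Σx·ln z = 27.5091.
Equations: 30.0000·k + 10.0000·ln C = 27.5091;  10.0000·k + 5·ln C = 12.4547.
Solving (det = 50.0000): k = 0.25996, ln C = 1.97103.

k = 0.2600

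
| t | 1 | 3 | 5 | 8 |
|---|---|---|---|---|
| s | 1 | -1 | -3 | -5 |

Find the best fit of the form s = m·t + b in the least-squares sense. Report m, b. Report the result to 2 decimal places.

m = -0.86, b = 1.65

With design matrix X, XᵀX = [[99, 17]; [17, 4]] and Xᵀs = [-57, -8]ᵀ.
det = 99·4 − 17² = 107.
m = ((-57)·4 − 17·(-8))/107 = -92/107; b = (99·(-8) − 17·(-57))/107 = 177/107.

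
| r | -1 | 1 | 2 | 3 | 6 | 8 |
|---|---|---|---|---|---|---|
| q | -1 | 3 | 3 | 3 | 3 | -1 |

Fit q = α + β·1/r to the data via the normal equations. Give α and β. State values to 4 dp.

Entries of AᵀA: Σ1 = 6, Σ1/r = 9/8, Σ1/r·1/r = 1385/576.
And Σq = 10, Σ1/r·q = 55/8.
Δ = 6·(1385/576) − (9/8)² = 2527/192.
α = (10·(1385/576) − (9/8)·(55/8))/(2527/192) = 9395/7581; β = (6·(55/8) − (9/8)·10)/(2527/192) = 5760/2527.

α = 1.2393, β = 2.2794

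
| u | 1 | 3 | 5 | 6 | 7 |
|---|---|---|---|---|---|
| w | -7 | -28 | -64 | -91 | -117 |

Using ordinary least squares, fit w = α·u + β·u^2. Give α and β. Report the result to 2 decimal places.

With design matrix X, XᵀX = [[120, 712]; [712, 4404]] and Xᵀw = [-1776, -10868]ᵀ.
Δ = 120·4404 − 712² = 21536.
α = ((-1776)·4404 − 712·(-10868))/21536 = -2609/673; β = (120·(-10868) − 712·(-1776))/21536 = -1239/673.

α = -3.88, β = -1.84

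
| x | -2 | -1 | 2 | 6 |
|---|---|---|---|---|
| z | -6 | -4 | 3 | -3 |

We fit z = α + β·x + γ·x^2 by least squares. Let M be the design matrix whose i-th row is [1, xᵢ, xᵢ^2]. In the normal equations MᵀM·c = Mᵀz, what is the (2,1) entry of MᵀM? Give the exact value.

5

Row 2 ↔ basis x, column 1 ↔ basis 1, so (MᵀM)_{2,1} = Σᵢ x = (-2)·(1) + (-1)·(1) + (2)·(1) + (6)·(1) = 5.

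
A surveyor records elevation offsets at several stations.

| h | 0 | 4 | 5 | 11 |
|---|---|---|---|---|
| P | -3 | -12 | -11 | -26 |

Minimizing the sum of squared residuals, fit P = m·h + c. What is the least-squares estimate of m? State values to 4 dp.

m = -2.0806

Sums needed: Σh·h = 162, Σh = 20, Σ1 = 4.
Right-hand side: Σh·P = -389, ΣP = -52.
XᵀX·[m, c]ᵀ = XᵀP becomes [[162, 20]; [20, 4]]·[m, c]ᵀ = [-389, -52]ᵀ.
Determinant 162·4 − 20² = 248.
m = ((-389)·4 − 20·(-52))/248 = -129/62; c = (162·(-52) − 20·(-389))/248 = -161/62.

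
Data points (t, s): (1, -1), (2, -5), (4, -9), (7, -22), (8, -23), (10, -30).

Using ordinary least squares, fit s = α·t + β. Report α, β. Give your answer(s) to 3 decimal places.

From the data, Σt·t = 234, Σt = 32, Σ1 = 6.
For Xᵀs: Σt·s = -685, Σs = -90.
So XᵀX·[α, β]ᵀ = Xᵀs: [[234, 32]; [32, 6]]·[α, β]ᵀ = [-685, -90]ᵀ.
det = 234·6 − 32² = 380.
α = ((-685)·6 − 32·(-90))/380 = -123/38; β = (234·(-90) − 32·(-685))/380 = 43/19.

α = -3.237, β = 2.263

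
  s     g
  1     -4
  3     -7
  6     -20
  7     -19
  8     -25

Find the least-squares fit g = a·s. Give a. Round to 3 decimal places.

The normal system AᵀA·[a]ᵀ = Aᵀg is [[159]]·[a]ᵀ = [-478]ᵀ.
Hence a = -478 / 159 ≈ -3.00629.

a = -3.006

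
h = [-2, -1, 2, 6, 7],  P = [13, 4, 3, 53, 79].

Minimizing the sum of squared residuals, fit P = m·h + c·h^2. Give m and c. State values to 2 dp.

Entries of AᵀA: Σh·h = 94, Σh·h^2 = 558, Σh^2·h^2 = 3730.
And Σh·P = 847, Σh^2·P = 5847.
Normal equations: [[94, 558]; [558, 3730]]·[m, c]ᵀ = [847, 5847]ᵀ.
Δ = 94·3730 − 558² = 39256.
m = (847·3730 − 558·5847)/39256 = -25829/9814; c = (94·5847 − 558·847)/39256 = 9624/4907.

m = -2.63, c = 1.96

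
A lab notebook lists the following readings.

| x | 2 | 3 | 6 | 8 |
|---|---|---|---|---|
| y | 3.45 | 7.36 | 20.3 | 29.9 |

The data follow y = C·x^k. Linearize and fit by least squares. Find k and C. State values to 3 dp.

k = 1.544, C = 1.253

Taking logs, ln y = k·ln x + ln C, so regress ln y on ln x.
Sums: Σln x = 5.6630, Σ(ln x)² = 9.2219, Σln y = 9.6429, Σln x·ln y = 15.5112.
Normal system: [[9.2219, 5.6630]; [5.6630, 4]]·[k, ln C]ᵀ = [15.5112, 9.6429]ᵀ.
Solving (det = 4.8184): k = 1.54356, ln C = 0.22545, so C = exp(0.22545) = 1.25289.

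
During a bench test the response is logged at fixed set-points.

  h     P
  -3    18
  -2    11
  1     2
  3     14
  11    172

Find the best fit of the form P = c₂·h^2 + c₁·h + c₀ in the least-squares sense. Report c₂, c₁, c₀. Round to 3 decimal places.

c₂ = 1.478, c₁ = -0.853, c₀ = 2.525

Forming MᵀM = [[14820, 1324, 144]; [1324, 144, 10]; [144, 10, 5]] and MᵀP = [21146, 1860, 217]ᵀ gives MᵀM·[c₂, c₁, c₀]ᵀ = MᵀP.
Row-reducing yields c₂ = 57784/39083, c₁ = -66643/78166, c₀ = 98666/39083.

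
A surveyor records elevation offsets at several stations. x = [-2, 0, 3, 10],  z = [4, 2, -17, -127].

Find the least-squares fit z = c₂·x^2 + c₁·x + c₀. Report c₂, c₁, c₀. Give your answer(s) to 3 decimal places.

c₂ = -0.963, c₁ = -3.231, c₀ = 1.594

Entries of MᵀM: Σx^2·x^2 = 10097, Σx^2·x = 1019, Σx^2 = 113, Σx·x = 113, Σx = 11, Σ1 = 4.
Moment sums: Σx^2·z = -12837, Σx·z = -1329, Σz = -138.
Normal equations: [[10097, 1019, 113]; [1019, 113, 11]; [113, 11, 4]]·[c₂, c₁, c₀]ᵀ = [-12837, -1329, -138]ᵀ.
Row-reducing yields c₂ = -8957/9300, c₁ = -30049/9300, c₀ = 247/155.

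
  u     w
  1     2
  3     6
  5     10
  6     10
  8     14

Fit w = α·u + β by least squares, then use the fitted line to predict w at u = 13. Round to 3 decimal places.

The normal equations are: 135·α + 23·β = 242;  23·α + 5·β = 42.
Eliminating β: 5·(row 1) − 23·(row 2) gives 146·α = 5·242 − 23·42 = 244, so α = 122/73.
Then β = (42 − 23·(122/73))/5 = 52/73.
At u = 13: ŵ = (122/73)·(13) + (52/73)·(1) = 1638/73.

ŵ = 22.438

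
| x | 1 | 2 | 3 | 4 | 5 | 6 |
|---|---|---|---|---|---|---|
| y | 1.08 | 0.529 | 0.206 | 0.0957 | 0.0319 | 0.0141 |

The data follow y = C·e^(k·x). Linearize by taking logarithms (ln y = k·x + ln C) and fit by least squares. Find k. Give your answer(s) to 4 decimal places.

Linearized form: ln y = k·x + ln C. From the 6 transformed points,
Sums: Σx = 21.0000, Σ(x)² = 91.0000, Σln y = -12.1930, Σx·ln y = -58.1176.
Normal system: [[91.0000, 21.0000]; [21.0000, 6]]·[k, ln C]ᵀ = [-58.1176, -12.1930]ᵀ.
Solving (det = 105.0000): k = -0.88241, ln C = 1.05629.

k = -0.8824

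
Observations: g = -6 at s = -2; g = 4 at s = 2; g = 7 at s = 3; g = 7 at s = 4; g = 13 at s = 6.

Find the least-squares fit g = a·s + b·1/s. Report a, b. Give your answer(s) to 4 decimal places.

Setting ∂/∂a … = 0 gives: 69·a + 5·b = 147;  5·a + (101/144)·b = 45/4.
Δ = 69·(101/144) − 5² = 1123/48.
a = (147·(101/144) − 5·(45/4))/(1123/48) = 2249/1123; b = (69·(45/4) − 5·147)/(1123/48) = 1980/1123.

a = 2.0027, b = 1.7631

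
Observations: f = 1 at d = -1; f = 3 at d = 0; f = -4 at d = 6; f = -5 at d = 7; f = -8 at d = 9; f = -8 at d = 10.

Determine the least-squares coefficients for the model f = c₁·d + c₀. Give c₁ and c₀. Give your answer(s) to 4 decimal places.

AᵀA·[c₁, c₀]ᵀ = Aᵀf reads: 267·c₁ + 31·c₀ = -212;  31·c₁ + 6·c₀ = -21.
(Σd·d = 267, Σd = 31, Σ1 = 6, Σd·f = -212, Σf = -21.)
Eliminating c₀: 6·(row 1) − 31·(row 2) gives 641·c₁ = 6·(-212) − 31·(-21) = -621, so c₁ = -621/641.
Then c₀ = ((-21) − 31·(-621/641))/6 = 965/641.

c₁ = -0.9688, c₀ = 1.5055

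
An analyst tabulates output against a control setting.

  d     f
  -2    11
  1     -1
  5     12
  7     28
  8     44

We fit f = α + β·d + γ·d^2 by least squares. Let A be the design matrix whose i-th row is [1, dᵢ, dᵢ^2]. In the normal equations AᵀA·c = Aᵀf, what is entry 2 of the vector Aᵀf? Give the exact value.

Entry 2 ↔ basis d, so (Aᵀf)_{2} = Σᵢ (d)·fᵢ = (-2)·(11) + (1)·(-1) + (5)·(12) + (7)·(28) + (8)·(44) = 585.

585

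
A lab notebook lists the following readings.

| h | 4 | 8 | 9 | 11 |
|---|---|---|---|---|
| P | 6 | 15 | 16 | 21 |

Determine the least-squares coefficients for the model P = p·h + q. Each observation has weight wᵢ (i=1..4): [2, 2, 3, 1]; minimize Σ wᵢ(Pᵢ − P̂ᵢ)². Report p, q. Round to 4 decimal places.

p = 2.0862, q = -2.2931

Sums needed: Σwᵢ·h·h = 524, Σwᵢ·h = 62, Σwᵢ·1 = 8.
Right-hand side: Σwᵢ·h·P = 951, Σwᵢ·P = 111.
Eliminating q: 8·(row 1) − 62·(row 2) gives 348·p = 8·951 − 62·111 = 726, so p = 121/58.
Then q = (111 − 62·(121/58))/8 = -133/58.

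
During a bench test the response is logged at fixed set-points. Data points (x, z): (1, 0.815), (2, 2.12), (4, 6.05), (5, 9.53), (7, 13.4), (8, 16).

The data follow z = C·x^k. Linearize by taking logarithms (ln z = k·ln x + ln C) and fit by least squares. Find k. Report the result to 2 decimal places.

k = 1.46

Linearized form: ln z = k·ln x + ln C. From the 6 transformed points,
Over the data: Σln x = 7.7142, Σ(ln x)² = 13.1032, Σln z = 9.9692, Σln x·ln z = 17.4602.
Normal system: [[13.1032, 7.7142]; [7.7142, 6]]·[k, ln C]ᵀ = [17.4602, 9.9692]ᵀ.
Slope k = (n·Σln x·ln z − Σln x·Σln z)/(n·Σ(ln x)² − (Σln x)²) = (6·17.4602 − 7.7142·9.9692)/19.1098 = 1.45771; ln C = (Σln z − k·Σln x)/n = -0.21265.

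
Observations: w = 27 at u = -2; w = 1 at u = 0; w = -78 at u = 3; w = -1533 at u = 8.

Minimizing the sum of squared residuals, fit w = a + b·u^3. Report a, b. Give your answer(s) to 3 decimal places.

AᵀA·[a, b]ᵀ = Aᵀw reads: 4·a + 531·b = -1583;  531·a + 262937·b = -787218.
Δ = 4·262937 − 531² = 769787.
a = ((-1583)·262937 − 531·(-787218))/769787 = 1783487/769787; b = (4·(-787218) − 531·(-1583))/769787 = -2308299/769787.

a = 2.317, b = -2.999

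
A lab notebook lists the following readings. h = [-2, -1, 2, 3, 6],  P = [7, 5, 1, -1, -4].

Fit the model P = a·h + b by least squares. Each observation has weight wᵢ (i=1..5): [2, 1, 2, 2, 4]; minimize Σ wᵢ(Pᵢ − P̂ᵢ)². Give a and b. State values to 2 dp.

Setting ∂/∂a … = 0 gives: 179·a + 29·b = -131;  29·a + 11·b = 3.
Eliminating b: 11·(row 1) − 29·(row 2) gives 1128·a = 11·(-131) − 29·3 = -1528, so a = -191/141.
Then b = (3 − 29·(-191/141))/11 = 542/141.

a = -1.35, b = 3.84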